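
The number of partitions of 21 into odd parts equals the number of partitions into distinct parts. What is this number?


Computing partitions of 21 into odd parts (1, 3, 5, ...):
Using the generating function prod_{k>=0} 1/(1-x^(2k+1)),
the count is 76

76


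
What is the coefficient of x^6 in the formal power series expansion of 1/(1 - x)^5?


The negative binomial / multiset identity is
1/(1 - x)^r = sum_{k>=0} C(k + r - 1, r - 1) x^k.
Here r = 5 and k = 6, so the coefficient is
C(6 + 4, 4) = C(10, 4)
= 210

210


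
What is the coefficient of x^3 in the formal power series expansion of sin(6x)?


The Maclaurin series is sin(t) = sum_{k>=0} (-1)^k t^(2k+1) / (2k+1)!, so substituting t = 6x, only odd powers of x are nonzero, with coefficient of x^(2k+1) equal to (-1)^k 6^(2k+1) / (2k+1)!.
Write 3 = 2*1 + 1, giving the coefficient (-1)^1 * 6^3 / 3! = -216/6 = -36.

-36


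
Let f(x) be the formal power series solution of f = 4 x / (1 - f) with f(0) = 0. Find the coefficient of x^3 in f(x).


Apply Lagrange inversion: f = 4 x * phi(f) with phi(t) = 1/(1 - t), so
[x^n] f = 4^n * (1/n) [t^(n-1)] phi(t)^n = 4^n * (1/n) [t^(n-1)] (1 - t)^(-n) = 4^n * (1/n) C(2n - 2, n - 1) = 4^n * C_{n-1}.
For n = 3: C_2 = C(4, 2) / 3 = 6/3 = 2.
With the 4^3 = 64 factor, the coefficient is 64 * 2 = 128.

128


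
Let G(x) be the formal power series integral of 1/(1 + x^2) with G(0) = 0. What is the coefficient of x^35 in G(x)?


1/(1 + x^2) = sum_{j>=0} (-1)^j x^(2j). Integrating termwise with G(0) = 0:
G(x) = sum_{j>=0} (-1)^j x^(2j+1) / (2j+1) = arctan(x).
Only odd powers are nonzero. For x^35 write 35 = 2*17 + 1, giving
(-1)^17 / 35 = -1/35 = -1/35.

-1/35


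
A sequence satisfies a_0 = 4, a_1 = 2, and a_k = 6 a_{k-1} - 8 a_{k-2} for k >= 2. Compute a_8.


The characteristic equation is t^2 - 6 t + 8 = 0, with roots r_1 = 4 and r_2 = 2 (so c_1 = r_1 + r_2, c_2 = -r_1 r_2 as required).
One can use the closed form a_n = A r_1^n + B r_2^n, but direct iteration is more reliable:
a_0 = 4, a_1 = 2, a_2 = -20, a_3 = -136, a_4 = -656, a_5 = -2848, a_6 = -11840, a_7 = -48256, a_8 = -194816.
So a_8 = -194816.

-194816


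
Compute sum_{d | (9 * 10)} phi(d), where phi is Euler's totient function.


First, 9 * 10 = 90. One classical identity is sum_{d | n} phi(d) = n (each k in [1, n] has a unique gcd with n, and among the k's with gcd(k, n) = n/d there are phi(d) of them). So the sum equals 90. We also verify directly:
Divisors of 90: 1, 2, 3, 5, 6, 9, 10, 15, 18, 30, 45, 90.
phi values: 1, 1, 2, 4, 2, 6, 4, 8, 6, 8, 24, 24.
Sum = 90.

90


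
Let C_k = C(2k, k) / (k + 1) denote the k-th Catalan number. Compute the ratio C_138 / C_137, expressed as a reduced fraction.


Using C_k = (2k)! / (k! (k+1)!), the ratio C_{k+1}/C_k simplifies to
C_{k+1}/C_k = [(2k+2)! / ((k+1)! (k+2)!)] * [k! (k+1)! / (2k)!]
 = (2k+2)(2k+1) / ((k+1)(k+2)) = 2(2k+1) / (k+2).
For k = 137: 2(2*137 + 1) / (137 + 2) = 550/139 = 550/139.

550/139


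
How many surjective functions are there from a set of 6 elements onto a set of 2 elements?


By inclusion-exclusion on which target elements are missed, the number of surjections from an n-set onto a k-set is
surj(n, k) = sum_{j=0}^{k} (-1)^j C(k, j) (k - j)^n.
Equivalently surj(n, k) = k! * S(n, k), where S(n, k) is the Stirling number of the second kind.
For n = 6, k = 2:
S(6, 2) = 31, so
surj = 2! * 31 = 2 * 31 = 62.

62


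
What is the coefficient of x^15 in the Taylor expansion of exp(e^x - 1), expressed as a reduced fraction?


exp(e^x - 1) = sum_{k>=0} Bell_k x^k / k!, where Bell_k is the k-th Bell number.
So the coefficient of x^15 is Bell_15 / 15!.
Computing: Bell_15 = 1382958545 and 15! = 1307674368000, giving
1382958545/1307674368000 = 276591709/261534873600.

276591709/261534873600


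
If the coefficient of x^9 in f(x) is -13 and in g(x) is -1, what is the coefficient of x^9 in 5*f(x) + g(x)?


Scalar multiplication scales coefficients: 5 * -13 = -65.
Then add the g coefficient: -65 + -1
= -66

-66


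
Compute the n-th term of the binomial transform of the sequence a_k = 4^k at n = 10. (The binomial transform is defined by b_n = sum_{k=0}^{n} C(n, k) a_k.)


With a_k = 4^k, b_n = sum_{k=0}^{n} C(n, k) 4^k = (1 + 4)^n by the binomial theorem.
For n = 10: (1 + 4)^10 = 5^10 = 9765625.

9765625


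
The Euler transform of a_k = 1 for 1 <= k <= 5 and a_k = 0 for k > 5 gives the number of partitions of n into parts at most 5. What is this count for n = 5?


Partitions of 5 into parts at most 5:
Using generating function (1-x)^(-1)(1-x^2)^(-1)...(1-x^5)^(-1),
the coefficient of x^5 = 7

7


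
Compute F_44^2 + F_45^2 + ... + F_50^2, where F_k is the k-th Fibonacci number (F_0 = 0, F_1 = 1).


There is a standard identity sum_{k=0}^{N} F_k^2 = F_N * F_{N+1} (proved inductively from the telescoping relation F_k^2 = F_k F_{k+1} - F_{k-1} F_k). Then
sum_{k=44}^{50} F_k^2 = F_50 F_51 - F_43 F_44.
Computing: F_50 = 12586269025, F_51 = 20365011074, F_43 = 433494437, F_44 = 701408733.
Sum = 12586269025 * 20365011074 - 433494437 * 701408733 = 256015451290649464529.

256015451290649464529


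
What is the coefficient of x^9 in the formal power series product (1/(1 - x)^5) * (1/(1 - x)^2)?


Combine the factors: (1/(1 - x)^5) * (1/(1 - x)^2) = 1/(1 - x)^7.
Then use 1/(1 - x)^r = sum_{k>=0} C(k + r - 1, r - 1) x^k with r = 7 and k = 9:
C(15, 6) = 5005.

5005


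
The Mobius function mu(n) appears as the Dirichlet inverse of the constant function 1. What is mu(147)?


147 has a squared prime factor, so mu(147) = 0.
Factorization reveals a repeated prime.

0


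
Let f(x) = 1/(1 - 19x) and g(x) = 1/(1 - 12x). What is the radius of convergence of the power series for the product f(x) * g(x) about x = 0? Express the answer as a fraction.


The radius of 1/(1 - 19x) is 1/19 (nearest singularity at x = 1/19), and the radius of 1/(1 - 12x) is 1/12.
The product f(x)*g(x) = 1/((1 - 19x)(1 - 12x)) has singularities at both 1/19 and 1/12, so its radius of convergence is the distance to the nearest one:
min(1/19, 1/12) = 1/19.

1/19


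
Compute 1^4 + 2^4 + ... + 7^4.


This power sum has a closed form given by Faulhaber's formula
sum_{k=1}^{m} k^p = (1 / (p + 1)) * sum_{j=0}^{p} C(p + 1, j) B_j m^(p + 1 - j),
but for small m direct computation is fastest:
1 + 16 + 81 + 256 + 625 + 1296 + 2401 = 4676.

4676


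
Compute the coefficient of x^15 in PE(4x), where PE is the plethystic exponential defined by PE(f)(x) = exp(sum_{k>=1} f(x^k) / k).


With f(x) = 4x, the exponent is sum_{k>=1} 4 x^k / k = 4 * (-ln(1 - x)). Exponentiating:
PE(4x) = exp(-4 ln(1 - x)) = 1/(1 - x)^4.
By the negative binomial expansion, [x^n] 1/(1 - x)^4 = C(n + 3, 3).
For n = 15: C(18, 3) = 816.

816


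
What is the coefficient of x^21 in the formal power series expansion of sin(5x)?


The Maclaurin series is sin(t) = sum_{k>=0} (-1)^k t^(2k+1) / (2k+1)!, so substituting t = 5x, only odd powers of x are nonzero, with coefficient of x^(2k+1) equal to (-1)^k 5^(2k+1) / (2k+1)!.
Write 21 = 2*10 + 1, giving the coefficient (-1)^10 * 5^21 / 21! = 476837158203125/51090942171709440000 = 762939453125/81745507474735104.

762939453125/81745507474735104


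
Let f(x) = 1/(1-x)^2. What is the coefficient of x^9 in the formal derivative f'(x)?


Differentiate: d/dx [ 1/(1-x)^r ] = r / (1-x)^(r+1).
Here r = 2, so f'(x) = 2 / (1-x)^3.
The expansion of 1/(1-x)^(r+1) has coefficient of x^n equal to C(n+r, r).
So the coefficient of x^9 in f'(x) is
2 * C(11, 2) = 2 * 55 = 110

110


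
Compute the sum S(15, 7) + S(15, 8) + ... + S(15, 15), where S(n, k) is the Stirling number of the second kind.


By definition, S(n, k) counts partitions of an n-set into exactly k nonempty blocks.
Computing row n = 15 for k = 7..15:
S(15, k): 408741333, 216627840, 67128490, 12662650, 1479478, 106470, 4550, 105, 1
Sum = 706750917.

706750917


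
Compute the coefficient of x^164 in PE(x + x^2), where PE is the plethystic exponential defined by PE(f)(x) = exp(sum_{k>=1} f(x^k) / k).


With f(x) = x + x^2, the exponent is sum_{k>=1} (x^k + x^(2k)) / k = -ln(1 - x) - ln(1 - x^2). Exponentiating:
PE(x + x^2) = 1 / ((1 - x)(1 - x^2)).
This is the generating function for partitions of n into parts of size 1 or 2. The number of 2's can be any j in 0..82, and the rest are 1's, so
[x^164] = floor(164/2) + 1 = 83.

83


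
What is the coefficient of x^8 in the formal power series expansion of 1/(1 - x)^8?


The negative binomial / multiset identity is
1/(1 - x)^r = sum_{k>=0} C(k + r - 1, r - 1) x^k.
Here r = 8 and k = 8, so the coefficient is
C(8 + 7, 7) = C(15, 7)
= 6435

6435


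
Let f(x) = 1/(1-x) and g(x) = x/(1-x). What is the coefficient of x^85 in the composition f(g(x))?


First simplify the composition: f(g(x)) = 1/(1 - x/(1-x)) = (1-x)/((1-x) - x) = (1-x)/(1-2x).
Now extract the coefficient. Write (1-x)/(1-2x) = 1/(1-2x) - x/(1-2x).
The coefficient of x^n in 1/(1-2x) is 2^n, and in x/(1-2x) is 2^(n-1) (for n >= 1).
So the coefficient of x^85 is 2^85 - 2^84 = 38685626227668133590597632 - 19342813113834066795298816 = 19342813113834066795298816.

19342813113834066795298816


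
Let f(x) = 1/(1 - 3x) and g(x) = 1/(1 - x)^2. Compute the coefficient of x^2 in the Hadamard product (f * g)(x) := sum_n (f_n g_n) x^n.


f has coefficients f_k = 3^k. For g = 1/(1 - x)^2 the coefficient is g_k = C(k + 1, 1) = k + 1. The Hadamard coefficient is (f * g)_k = 3^k * (k + 1).
For k = 2: 3^2 * 3 = 9 * 3 = 27.

27


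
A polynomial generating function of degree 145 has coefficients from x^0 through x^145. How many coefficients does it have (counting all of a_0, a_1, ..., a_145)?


A polynomial of degree 145 takes the form a_0 + a_1 x + ... + a_145 x^145.
The number of coefficients is 145 + 1 = 146.

146


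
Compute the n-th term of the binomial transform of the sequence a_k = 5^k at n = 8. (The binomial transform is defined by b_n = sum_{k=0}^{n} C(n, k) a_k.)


With a_k = 5^k, b_n = sum_{k=0}^{n} C(n, k) 5^k = (1 + 5)^n by the binomial theorem.
For n = 8: (1 + 5)^8 = 6^8 = 1679616.

1679616


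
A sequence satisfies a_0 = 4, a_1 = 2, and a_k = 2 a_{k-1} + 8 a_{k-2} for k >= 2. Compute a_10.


The characteristic equation is t^2 - 2 t - 8 = 0, with roots r_1 = 4 and r_2 = -2 (so c_1 = r_1 + r_2, c_2 = -r_1 r_2 as required).
One can use the closed form a_n = A r_1^n + B r_2^n, but direct iteration is more reliable:
a_0 = 4, a_1 = 2, a_2 = 36, a_3 = 88, a_4 = 464, a_5 = 1632, a_6 = 6976, a_7 = 27008, a_8 = 109824, a_9 = 435712, a_10 = 1750016.
So a_10 = 1750016.

1750016


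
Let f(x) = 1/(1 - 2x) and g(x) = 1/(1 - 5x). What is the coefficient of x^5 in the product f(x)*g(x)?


The coefficient of x^n in f*g is the Cauchy product: sum_{k=0}^{n} a^k * b^(n-k).
With a=2, b=5, n=5:
sum_{k=0}^{5} 2^k * 5^(5-k)
= 5187

5187


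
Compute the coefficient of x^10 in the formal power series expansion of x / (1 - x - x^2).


Let f(x) = sum_{k>=0} a_k x^k. Multiplying f(x) * (1 - x - x^2) = x and matching coefficients gives a_0 = 0, a_1 = 1, and a_k = a_{k-1} + a_{k-2} for k >= 2. These are the Fibonacci numbers F_k.
Iterating from F_0 = 0, F_1 = 1:
F_0=0, F_1=1, F_2=1, F_3=2, F_4=3, F_5=5, F_6=8, F_7=13, F_8=21, F_9=34, ...
F_10 = 55.

55


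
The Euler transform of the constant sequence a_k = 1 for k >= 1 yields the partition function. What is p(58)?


The Euler transform converts the sequence a_k = 1 into the number of integer partitions.
Using the recurrence or dynamic programming:
p(58) = 715220

715220


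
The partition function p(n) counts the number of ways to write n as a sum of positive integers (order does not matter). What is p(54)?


Using the generating function prod_{k>=1} 1/(1-x^k), we compute p(54).
By dynamic programming over parts 1 through 54:
p(54) = 386155

386155


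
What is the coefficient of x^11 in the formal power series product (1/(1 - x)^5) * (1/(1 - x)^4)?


Combine the factors: (1/(1 - x)^5) * (1/(1 - x)^4) = 1/(1 - x)^9.
Then use 1/(1 - x)^r = sum_{k>=0} C(k + r - 1, r - 1) x^k with r = 9 and k = 11:
C(19, 8) = 75582.

75582


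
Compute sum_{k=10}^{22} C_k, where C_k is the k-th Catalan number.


C_10 through C_22: 16796, 58786, 208012, 742900, 2674440, 9694845, 35357670, 129644790, 477638700, 1767263190, 6564120420, 24466267020, 91482563640
Sum = 16796 + 58786 + 208012 + 742900 + 2674440 + 9694845 + 35357670 + 129644790 + 477638700 + 1767263190 + 6564120420 + 24466267020 + 91482563640
= 124936251209

124936251209


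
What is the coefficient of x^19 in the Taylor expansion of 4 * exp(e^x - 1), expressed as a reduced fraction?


exp(e^x - 1) = sum_{k>=0} Bell_k x^k / k!, where Bell_k is the k-th Bell number.
So the coefficient of x^19 is 4 * Bell_19 / 19!.
Computing: Bell_19 = 5832742205057 and 19! = 121645100408832000, giving
4 * 5832742205057/121645100408832000 = 5832742205057/30411275102208000.

5832742205057/30411275102208000


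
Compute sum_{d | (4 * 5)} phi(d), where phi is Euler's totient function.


First, 4 * 5 = 20. One classical identity is sum_{d | n} phi(d) = n (each k in [1, n] has a unique gcd with n, and among the k's with gcd(k, n) = n/d there are phi(d) of them). So the sum equals 20. We also verify directly:
Divisors of 20: 1, 2, 4, 5, 10, 20.
phi values: 1, 1, 2, 4, 4, 8.
Sum = 20.

20


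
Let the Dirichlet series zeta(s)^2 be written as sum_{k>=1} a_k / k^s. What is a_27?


The Dirichlet convolution of the constant function 1 with itself gives (1 * 1)(k) = sum_{d | k} 1 = d(k), the number of positive divisors of k.
Since zeta(s) = sum_{k>=1} 1/k^s, we have zeta(s)^2 = sum_{k>=1} d(k)/k^s, so a_k = d(k).
For k = 27: the divisors are 1, 3, 9, 27.
Count = 4.

4


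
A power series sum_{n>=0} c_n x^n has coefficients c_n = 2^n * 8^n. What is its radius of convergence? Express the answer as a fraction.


By the root test (Cauchy-Hadamard), the radius is R = 1 / limsup_n |c_n|^(1/n).
Here |c_n|^(1/n) = (2^n * 8^n)^(1/n) = 2 * 8 = 16 for all n.
So R = 1/16 = 1/16.

1/16


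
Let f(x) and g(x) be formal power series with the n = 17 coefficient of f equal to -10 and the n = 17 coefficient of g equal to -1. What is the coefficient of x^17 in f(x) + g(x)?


Addition of formal power series is termwise.
The coefficient of x^17 in f + g = -10 + -1
= -11

-11


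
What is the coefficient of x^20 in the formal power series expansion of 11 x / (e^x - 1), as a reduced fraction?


The exponential generating function for Bernoulli numbers is
x / (e^x - 1) = sum_{k>=0} B_k x^k / k!.
So the coefficient of x^20 in 11 x / (e^x - 1) is 11 B_20 / 20!.
Computing: B_20 = -174611/330, 20! = 2432902008176640000, giving
11 * -174611/330 / 2432902008176640000 = -174611/72987060245299200000.

-174611/72987060245299200000


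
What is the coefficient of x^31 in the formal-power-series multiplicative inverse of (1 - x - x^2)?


Let the inverse be f(x) = sum_{k>=0} a_k x^k. From f(x) * (1 - x - x^2) = 1 and matching coefficients:
 x^0: a_0 = 1.
 x^1: a_1 - a_0 = 0, so a_1 = 1.
 x^k (k >= 2): a_k - a_{k-1} - a_{k-2} = 0, i.e. a_k = a_{k-1} + a_{k-2}.
This is the Fibonacci-type recurrence shifted so that a_0 = a_1 = 1.
Iterating: a_0=1, a_1=1, a_2=2, a_3=3, a_4=5, a_5=8, a_6=13, a_7=21, a_8=34, a_9=55, ...
a_31 = 2178309.

2178309


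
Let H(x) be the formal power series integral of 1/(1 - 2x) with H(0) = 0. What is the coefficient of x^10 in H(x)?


1/(1 - 2x) = sum_{k>=0} 2^k x^k. Integrating termwise with H(0) = 0:
H(x) = sum_{k>=0} 2^k x^(k+1) / (k+1) = sum_{m>=1} 2^(m-1) x^m / m.
For m = 10: 2^9/10 = 512/10 = 256/5.

256/5


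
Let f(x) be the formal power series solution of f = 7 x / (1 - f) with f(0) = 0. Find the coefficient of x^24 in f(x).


Apply Lagrange inversion: f = 7 x * phi(f) with phi(t) = 1/(1 - t), so
[x^n] f = 7^n * (1/n) [t^(n-1)] phi(t)^n = 7^n * (1/n) [t^(n-1)] (1 - t)^(-n) = 7^n * (1/n) C(2n - 2, n - 1) = 7^n * C_{n-1}.
For n = 24: C_23 = C(46, 23) / 24 = 8233430727600/24 = 343059613650.
With the 7^24 = 191581231380566414401 factor, the coefficient is 191581231380566414401 * 343059613650 = 65723783220008370242572856173650.

65723783220008370242572856173650


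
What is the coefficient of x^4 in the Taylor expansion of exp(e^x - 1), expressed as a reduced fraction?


exp(e^x - 1) = sum_{k>=0} Bell_k x^k / k!, where Bell_k is the k-th Bell number.
So the coefficient of x^4 is Bell_4 / 4!.
Computing: Bell_4 = 15 and 4! = 24, giving
15/24 = 5/8.

5/8


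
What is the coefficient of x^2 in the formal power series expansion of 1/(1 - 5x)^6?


The general identity 1/(1 - c x)^r = sum_{k>=0} c^k C(k + r - 1, r - 1) x^k follows by substituting y = c x into 1/(1 - y)^r = sum_{k>=0} C(k + r - 1, r - 1) y^k.
For c = 5, r = 6, k = 2:
5^2 * C(7, 5) = 25 * 21 = 525.

525


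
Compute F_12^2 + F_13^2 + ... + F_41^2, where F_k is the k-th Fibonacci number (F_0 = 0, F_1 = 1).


There is a standard identity sum_{k=0}^{N} F_k^2 = F_N * F_{N+1} (proved inductively from the telescoping relation F_k^2 = F_k F_{k+1} - F_{k-1} F_k). Then
sum_{k=12}^{41} F_k^2 = F_41 F_42 - F_11 F_12.
Computing: F_41 = 165580141, F_42 = 267914296, F_11 = 89, F_12 = 144.
Sum = 165580141 * 267914296 - 89 * 144 = 44361286907582920.

44361286907582920


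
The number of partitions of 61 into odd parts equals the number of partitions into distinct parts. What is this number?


Computing partitions of 61 into odd parts (1, 3, 5, ...):
Using the generating function prod_{k>=0} 1/(1-x^(2k+1)),
the count is 12076

12076


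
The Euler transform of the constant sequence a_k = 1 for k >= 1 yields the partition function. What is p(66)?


The Euler transform converts the sequence a_k = 1 into the number of integer partitions.
Using the recurrence or dynamic programming:
p(66) = 2323520

2323520


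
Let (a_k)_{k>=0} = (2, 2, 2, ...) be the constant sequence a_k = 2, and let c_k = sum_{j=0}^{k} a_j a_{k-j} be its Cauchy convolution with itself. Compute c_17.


Since a_j = 2 for all j >= 0, the convolution sum becomes
c_k = sum_{j=0}^{k} 2 * 2 = 4 * (k + 1).
Equivalently, the generating function of (a_k) is 2/(1 - x) and its square is 4/(1 - x)^2 = sum_{k>=0} 4(k + 1) x^k.
For k = 17: 4 * 18 = 72.

72


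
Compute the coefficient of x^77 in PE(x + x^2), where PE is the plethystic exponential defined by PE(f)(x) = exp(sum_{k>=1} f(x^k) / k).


With f(x) = x + x^2, the exponent is sum_{k>=1} (x^k + x^(2k)) / k = -ln(1 - x) - ln(1 - x^2). Exponentiating:
PE(x + x^2) = 1 / ((1 - x)(1 - x^2)).
This is the generating function for partitions of n into parts of size 1 or 2. The number of 2's can be any j in 0..38, and the rest are 1's, so
[x^77] = floor(77/2) + 1 = 39.

39


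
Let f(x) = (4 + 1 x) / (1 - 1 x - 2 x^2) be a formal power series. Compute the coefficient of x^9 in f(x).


Write f(x) = sum_{k>=0} a_k x^k. Multiplying both sides by 1 - 1 x - 2 x^2 gives
(1 - 1 x - 2 x^2) sum_{k>=0} a_k x^k = 4 + 1 x.
Matching coefficients:
 x^0: a_0 = 4
 x^1: a_1 - 1 a_0 = 1  =>  a_1 = 1*4 + 1 = 5
 x^k (k >= 2): a_k = 1 a_{k-1} + 2 a_{k-2}.
Iterating: a_2 = 13, a_3 = 23, a_4 = 49, a_5 = 95, a_6 = 193, a_7 = 383, a_8 = 769, a_9 = 1535.
So the coefficient of x^9 is 1535.

1535


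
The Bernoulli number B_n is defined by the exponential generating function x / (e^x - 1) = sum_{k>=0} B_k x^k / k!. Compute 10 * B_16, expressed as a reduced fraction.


Bernoulli numbers can also be computed recursively via B_0 = 1 and sum_{j=0}^{m} C(m+1, j) B_j = 0 for m >= 1. Odd-index Bernoulli numbers vanish for k >= 3.
Computing B_16 = -3617/510, so 10 * B_16 = 10 * -3617/510 = -3617/51.

-3617/51


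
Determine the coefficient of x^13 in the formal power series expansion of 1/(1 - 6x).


The geometric series identity gives 1/(1 - c x) = sum_{k>=0} c^k x^k, so the coefficient of x^k is c^k.
Here c = 6 and k = 13.
Computing: 6^13 = 13060694016

13060694016


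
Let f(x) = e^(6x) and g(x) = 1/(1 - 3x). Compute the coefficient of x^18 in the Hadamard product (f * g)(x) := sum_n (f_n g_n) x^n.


Expanding: f_k = 6^k/k! (from e^(6x)) and g_k = 3^k (from 1/(1 - 3x)). So the Hadamard coefficient (f * g)_k = 6^k 3^k / k! = (18)^k / k!.
For k = 18: 18^18/18! = 39346408075296537575424/6402373705728000 = 91507169819844/14889875.

91507169819844/14889875


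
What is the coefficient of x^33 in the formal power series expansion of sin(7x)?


The Maclaurin series is sin(t) = sum_{k>=0} (-1)^k t^(2k+1) / (2k+1)!, so substituting t = 7x, only odd powers of x are nonzero, with coefficient of x^(2k+1) equal to (-1)^k 7^(2k+1) / (2k+1)!.
Write 33 = 2*16 + 1, giving the coefficient (-1)^16 * 7^33 / 33! = 7730993719707444524137094407/8683317618811886495518194401280000000 = 3219905755813179726837607/3616542115290248436284129280000000.

3219905755813179726837607/3616542115290248436284129280000000


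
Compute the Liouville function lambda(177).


The Liouville function is lambda(k) = (-1)^Omega(k), where Omega(k) counts the prime factors of k with multiplicity.
Factoring: 177 = 3 * 59, so Omega(177) = 2.
lambda(177) = (-1)^2 = 1.

1


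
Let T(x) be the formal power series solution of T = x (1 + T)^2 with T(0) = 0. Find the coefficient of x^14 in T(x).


Apply the Lagrange inversion formula: if T = x * phi(T) with phi(t) = (1 + t)^2, then [x^n] T = (1/n) [t^(n-1)] phi(t)^n = (1/n) [t^(n-1)] (1 + t)^(2n) = (1/n) C(2n, n-1).
Using the identity C(2n, n-1) = C(2n, n) * n / (n+1), the unscaled factor equals C(2n, n) / (n+1) = C_n, the n-th Catalan number.
For n = 14: C_14 = C(28, 14) / 15 = 40116600/15 = 2674440 = 2674440.

2674440


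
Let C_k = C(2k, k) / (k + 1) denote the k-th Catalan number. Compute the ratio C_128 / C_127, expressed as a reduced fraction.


Using C_k = (2k)! / (k! (k+1)!), the ratio C_{k+1}/C_k simplifies to
C_{k+1}/C_k = [(2k+2)! / ((k+1)! (k+2)!)] * [k! (k+1)! / (2k)!]
 = (2k+2)(2k+1) / ((k+1)(k+2)) = 2(2k+1) / (k+2).
For k = 127: 2(2*127 + 1) / (127 + 2) = 510/129 = 170/43.

170/43


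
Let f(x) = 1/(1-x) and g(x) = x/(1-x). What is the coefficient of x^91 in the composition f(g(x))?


First simplify the composition: f(g(x)) = 1/(1 - x/(1-x)) = (1-x)/((1-x) - x) = (1-x)/(1-2x).
Now extract the coefficient. Write (1-x)/(1-2x) = 1/(1-2x) - x/(1-2x).
The coefficient of x^n in 1/(1-2x) is 2^n, and in x/(1-2x) is 2^(n-1) (for n >= 1).
So the coefficient of x^91 is 2^91 - 2^90 = 2475880078570760549798248448 - 1237940039285380274899124224 = 1237940039285380274899124224.

1237940039285380274899124224


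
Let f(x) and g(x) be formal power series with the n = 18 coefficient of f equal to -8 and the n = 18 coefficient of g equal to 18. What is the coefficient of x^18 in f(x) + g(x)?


Addition of formal power series is termwise.
The coefficient of x^18 in f + g = -8 + 18
= 10

10


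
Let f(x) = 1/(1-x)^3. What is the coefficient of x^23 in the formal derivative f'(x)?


Differentiate: d/dx [ 1/(1-x)^r ] = r / (1-x)^(r+1).
Here r = 3, so f'(x) = 3 / (1-x)^4.
The expansion of 1/(1-x)^(r+1) has coefficient of x^n equal to C(n+r, r).
So the coefficient of x^23 in f'(x) is
3 * C(26, 3) = 3 * 2600 = 7800

7800


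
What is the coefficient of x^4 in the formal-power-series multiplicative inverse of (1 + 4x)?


The inverse is 1/(1 + 4x). Apply the geometric identity 1/(1 - y) = sum_{k>=0} y^k with y = -4x:
1/(1 + 4x) = sum_{k>=0} (-4)^k x^k.
So the coefficient of x^4 is (-4)^4 = 256.

256


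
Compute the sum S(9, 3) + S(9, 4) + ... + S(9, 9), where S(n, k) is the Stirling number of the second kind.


By definition, S(n, k) counts partitions of an n-set into exactly k nonempty blocks.
Computing row n = 9 for k = 3..9:
S(9, k): 3025, 7770, 6951, 2646, 462, 36, 1
Sum = 20891.

20891


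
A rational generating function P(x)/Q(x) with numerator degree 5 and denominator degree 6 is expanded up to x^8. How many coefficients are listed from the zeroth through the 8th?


Expanding up to x^8 gives the coefficients for x^0, x^1, ..., x^8.
That is 8 + 1 = 9 coefficients in total.

9


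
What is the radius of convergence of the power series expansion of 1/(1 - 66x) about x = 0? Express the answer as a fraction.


Expanding 1/(1 - 66x) = sum_{k>=0} 66^k x^k, the series converges when |66x| < 1, i.e., |x| < 1/66.
So the radius of convergence is 1/66 = 1/66.

1/66


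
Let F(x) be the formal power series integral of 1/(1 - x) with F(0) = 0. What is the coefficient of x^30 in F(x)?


1/(1 - x) = sum_{k>=0} x^k. Integrating termwise and using F(0) = 0 gives
F(x) = sum_{k>=0} x^(k+1) / (k+1) = sum_{m>=1} x^m / m = -ln(1 - x).
So the coefficient of x^30 is 1/30 = 1/30.

1/30


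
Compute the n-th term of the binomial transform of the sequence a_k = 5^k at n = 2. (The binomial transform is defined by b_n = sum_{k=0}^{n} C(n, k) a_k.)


With a_k = 5^k, b_n = sum_{k=0}^{n} C(n, k) 5^k = (1 + 5)^n by the binomial theorem.
For n = 2: (1 + 5)^2 = 6^2 = 36.

36


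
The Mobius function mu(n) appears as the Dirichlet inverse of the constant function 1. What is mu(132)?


132 has a squared prime factor, so mu(132) = 0.
Factorization reveals a repeated prime.

0


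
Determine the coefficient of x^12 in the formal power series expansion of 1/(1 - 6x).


The geometric series identity gives 1/(1 - c x) = sum_{k>=0} c^k x^k, so the coefficient of x^k is c^k.
Here c = 6 and k = 12.
Computing: 6^12 = 2176782336

2176782336


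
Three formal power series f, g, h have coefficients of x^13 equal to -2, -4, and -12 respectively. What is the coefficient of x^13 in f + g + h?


Series addition is componentwise:
-2 + -4 + -12
= -18

-18


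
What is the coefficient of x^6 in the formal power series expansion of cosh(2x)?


The Maclaurin series is cosh(t) = sum_{m>=0} t^(2m) / (2m)!, so substituting t = 2x, only even powers of x are nonzero, with coefficient of x^(2m) equal to 2^(2m) / (2m)!.
For x^6 the coefficient is 2^6/6! = 64/720 = 4/45.

4/45


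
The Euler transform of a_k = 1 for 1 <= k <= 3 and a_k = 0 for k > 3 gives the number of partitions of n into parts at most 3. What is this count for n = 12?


Partitions of 12 into parts at most 3:
Using generating function (1-x)^(-1)(1-x^2)^(-1)(1-x^3)^(-1),
the coefficient of x^12 = 19

19


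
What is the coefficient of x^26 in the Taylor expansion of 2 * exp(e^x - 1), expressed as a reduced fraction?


exp(e^x - 1) = sum_{k>=0} Bell_k x^k / k!, where Bell_k is the k-th Bell number.
So the coefficient of x^26 is 2 * Bell_26 / 26!.
Computing: Bell_26 = 49631246523618756274 and 26! = 403291461126605635584000000, giving
2 * 49631246523618756274/403291461126605635584000000 = 1459742544812316361/5930756781273612288000000.

1459742544812316361/5930756781273612288000000


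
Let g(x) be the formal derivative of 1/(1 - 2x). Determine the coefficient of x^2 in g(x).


Differentiate termwise: d/dx sum_{k>=0} 2^k x^k = sum_{k>=1} k 2^k x^(k-1) = sum_{j>=0} (j+1) 2^(j+1) x^j.
Equivalently, d/dx [1/(1 - 2x)] = 2/(1 - 2x)^2.
For j = 2: 3 * 2^3 = 3 * 8 = 24.

24


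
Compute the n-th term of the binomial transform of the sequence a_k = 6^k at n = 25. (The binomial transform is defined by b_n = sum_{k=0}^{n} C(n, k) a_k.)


With a_k = 6^k, b_n = sum_{k=0}^{n} C(n, k) 6^k = (1 + 6)^n by the binomial theorem.
For n = 25: (1 + 6)^25 = 7^25 = 1341068619663964900807.

1341068619663964900807


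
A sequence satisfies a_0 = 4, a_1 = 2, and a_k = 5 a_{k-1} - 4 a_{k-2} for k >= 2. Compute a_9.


The characteristic equation is t^2 - 5 t + 4 = 0, with roots r_1 = 4 and r_2 = 1 (so c_1 = r_1 + r_2, c_2 = -r_1 r_2 as required).
One can use the closed form a_n = A r_1^n + B r_2^n, but direct iteration is more reliable:
a_0 = 4, a_1 = 2, a_2 = -6, a_3 = -38, a_4 = -166, a_5 = -678, a_6 = -2726, a_7 = -10918, a_8 = -43686, a_9 = -174758.
So a_9 = -174758.

-174758


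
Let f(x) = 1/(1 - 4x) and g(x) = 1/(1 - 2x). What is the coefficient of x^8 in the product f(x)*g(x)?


The coefficient of x^n in f*g is the Cauchy product: sum_{k=0}^{n} a^k * b^(n-k).
With a=4, b=2, n=8:
sum_{k=0}^{8} 4^k * 2^(8-k)
= 130816

130816


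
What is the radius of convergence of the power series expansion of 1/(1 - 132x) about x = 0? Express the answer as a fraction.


Expanding 1/(1 - 132x) = sum_{k>=0} 132^k x^k, the series converges when |132x| < 1, i.e., |x| < 1/132.
So the radius of convergence is 1/132 = 1/132.

1/132


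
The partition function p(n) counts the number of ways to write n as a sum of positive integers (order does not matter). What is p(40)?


Using the generating function prod_{k>=1} 1/(1-x^k), we compute p(40).
By dynamic programming over parts 1 through 40:
p(40) = 37338

37338


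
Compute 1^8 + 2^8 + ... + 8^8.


This power sum has a closed form given by Faulhaber's formula
sum_{k=1}^{m} k^p = (1 / (p + 1)) * sum_{j=0}^{p} C(p + 1, j) B_j m^(p + 1 - j),
but for small m direct computation is fastest:
1 + 256 + 6561 + 65536 + 390625 + 1679616 + 5764801 + 16777216 = 24684612.

24684612


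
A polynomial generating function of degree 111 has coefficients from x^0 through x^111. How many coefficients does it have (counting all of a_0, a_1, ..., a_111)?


A polynomial of degree 111 takes the form a_0 + a_1 x + ... + a_111 x^111.
The number of coefficients is 111 + 1 = 112.

112


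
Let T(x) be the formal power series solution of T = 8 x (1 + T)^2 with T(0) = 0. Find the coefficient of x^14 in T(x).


Apply the Lagrange inversion formula: if T = 8 x * phi(T) with phi(t) = (1 + t)^2, then [x^n] T = 8^n * (1/n) [t^(n-1)] phi(t)^n = 8^n * (1/n) [t^(n-1)] (1 + t)^(2n) = 8^n * (1/n) C(2n, n-1).
Using the identity C(2n, n-1) = C(2n, n) * n / (n+1), the unscaled factor equals C(2n, n) / (n+1) = C_n, the n-th Catalan number.
For n = 14: C_14 = C(28, 14) / 15 = 40116600/15 = 2674440.
With the 8^14 = 4398046511104 factor, the coefficient is 4398046511104 * 2674440 = 11762311511156981760.

11762311511156981760


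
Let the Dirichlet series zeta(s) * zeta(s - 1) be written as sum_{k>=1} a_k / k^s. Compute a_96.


Convolution gives a_k = sum_{d | k} d * 1 = sum_{d | k} d = sigma(k), the sum of positive divisors of k.
For k = 96, the divisors are 1, 2, 3, 4, 6, 8, 12, 16, 24, 32, 48, 96, so
sigma(96) = 1 + 2 + 3 + 4 + 6 + 8 + 12 + 16 + 24 + 32 + 48 + 96 = 252.

252


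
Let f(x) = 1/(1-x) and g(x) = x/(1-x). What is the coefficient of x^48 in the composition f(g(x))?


First simplify the composition: f(g(x)) = 1/(1 - x/(1-x)) = (1-x)/((1-x) - x) = (1-x)/(1-2x).
Now extract the coefficient. Write (1-x)/(1-2x) = 1/(1-2x) - x/(1-2x).
The coefficient of x^n in 1/(1-2x) is 2^n, and in x/(1-2x) is 2^(n-1) (for n >= 1).
So the coefficient of x^48 is 2^48 - 2^47 = 281474976710656 - 140737488355328 = 140737488355328.

140737488355328


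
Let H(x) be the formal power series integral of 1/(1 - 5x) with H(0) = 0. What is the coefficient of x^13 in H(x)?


1/(1 - 5x) = sum_{k>=0} 5^k x^k. Integrating termwise with H(0) = 0:
H(x) = sum_{k>=0} 5^k x^(k+1) / (k+1) = sum_{m>=1} 5^(m-1) x^m / m.
For m = 13: 5^12/13 = 244140625/13 = 244140625/13.

244140625/13


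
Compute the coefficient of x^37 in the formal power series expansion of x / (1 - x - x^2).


Let f(x) = sum_{k>=0} a_k x^k. Multiplying f(x) * (1 - x - x^2) = x and matching coefficients gives a_0 = 0, a_1 = 1, and a_k = a_{k-1} + a_{k-2} for k >= 2. These are the Fibonacci numbers F_k.
Iterating from F_0 = 0, F_1 = 1:
F_0=0, F_1=1, F_2=1, F_3=2, F_4=3, F_5=5, F_6=8, F_7=13, F_8=21, F_9=34, ...
F_37 = 24157817.

24157817


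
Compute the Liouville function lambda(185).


The Liouville function is lambda(k) = (-1)^Omega(k), where Omega(k) counts the prime factors of k with multiplicity.
Factoring: 185 = 5 * 37, so Omega(185) = 2.
lambda(185) = (-1)^2 = 1.

1


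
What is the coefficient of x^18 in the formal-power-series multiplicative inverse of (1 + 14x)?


The inverse is 1/(1 + 14x). Apply the geometric identity 1/(1 - y) = sum_{k>=0} y^k with y = -14x:
1/(1 + 14x) = sum_{k>=0} (-14)^k x^k.
So the coefficient of x^18 is (-14)^18 = 426878854210636742656.

426878854210636742656


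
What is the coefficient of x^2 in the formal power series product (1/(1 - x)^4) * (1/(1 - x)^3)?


Combine the factors: (1/(1 - x)^4) * (1/(1 - x)^3) = 1/(1 - x)^7.
Then use 1/(1 - x)^r = sum_{k>=0} C(k + r - 1, r - 1) x^k with r = 7 and k = 2:
C(8, 6) = 28.

28


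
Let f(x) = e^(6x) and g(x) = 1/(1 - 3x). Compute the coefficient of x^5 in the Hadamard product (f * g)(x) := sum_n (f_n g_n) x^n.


Expanding: f_k = 6^k/k! (from e^(6x)) and g_k = 3^k (from 1/(1 - 3x)). So the Hadamard coefficient (f * g)_k = 6^k 3^k / k! = (18)^k / k!.
For k = 5: 18^5/5! = 1889568/120 = 78732/5.

78732/5


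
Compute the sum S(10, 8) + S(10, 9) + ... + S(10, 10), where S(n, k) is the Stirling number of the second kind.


By definition, S(n, k) counts partitions of an n-set into exactly k nonempty blocks.
Computing row n = 10 for k = 8..10:
S(10, k): 750, 45, 1
Sum = 796.

796


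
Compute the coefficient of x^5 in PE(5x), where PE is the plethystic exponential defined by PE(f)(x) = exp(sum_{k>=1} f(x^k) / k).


With f(x) = 5x, the exponent is sum_{k>=1} 5 x^k / k = 5 * (-ln(1 - x)). Exponentiating:
PE(5x) = exp(-5 ln(1 - x)) = 1/(1 - x)^5.
By the negative binomial expansion, [x^n] 1/(1 - x)^5 = C(n + 4, 4).
For n = 5: C(9, 4) = 126.

126


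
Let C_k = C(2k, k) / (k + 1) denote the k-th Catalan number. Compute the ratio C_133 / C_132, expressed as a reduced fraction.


Using C_k = (2k)! / (k! (k+1)!), the ratio C_{k+1}/C_k simplifies to
C_{k+1}/C_k = [(2k+2)! / ((k+1)! (k+2)!)] * [k! (k+1)! / (2k)!]
 = (2k+2)(2k+1) / ((k+1)(k+2)) = 2(2k+1) / (k+2).
For k = 132: 2(2*132 + 1) / (132 + 2) = 530/134 = 265/67.

265/67


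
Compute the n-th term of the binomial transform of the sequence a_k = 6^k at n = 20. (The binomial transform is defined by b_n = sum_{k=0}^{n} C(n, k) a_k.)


With a_k = 6^k, b_n = sum_{k=0}^{n} C(n, k) 6^k = (1 + 6)^n by the binomial theorem.
For n = 20: (1 + 6)^20 = 7^20 = 79792266297612001.

79792266297612001


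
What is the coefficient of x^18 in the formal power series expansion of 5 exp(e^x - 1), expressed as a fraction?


exp(e^x - 1) is the exponential generating function for the Bell numbers Bell_k: exp(e^x - 1) = sum_{k>=0} Bell_k x^k / k!.
So the coefficient of x^18 in 5 exp(e^x - 1) is 5 Bell_18 / 18!.
Computing: Bell_18 = 682076806159 and 18! = 6402373705728000, giving
5 * 682076806159/6402373705728000 = 97439543737/182924963020800.

97439543737/182924963020800


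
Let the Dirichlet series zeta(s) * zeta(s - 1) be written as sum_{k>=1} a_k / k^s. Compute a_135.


Convolution gives a_k = sum_{d | k} d * 1 = sum_{d | k} d = sigma(k), the sum of positive divisors of k.
For k = 135, the divisors are 1, 3, 5, 9, 15, 27, 45, 135, so
sigma(135) = 1 + 3 + 5 + 9 + 15 + 27 + 45 + 135 = 240.

240


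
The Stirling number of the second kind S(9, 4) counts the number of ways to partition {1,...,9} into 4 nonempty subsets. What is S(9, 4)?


Using the explicit formula S(n,k) = (1/k!) sum_{j=0}^{k} (-1)^(k-j) C(k,j) j^n:
S(9, 4) = 7770
Equivalently, S(n,k) is n! times the coefficient of x^n in the EGF (e^x - 1)^k / k!.

7770


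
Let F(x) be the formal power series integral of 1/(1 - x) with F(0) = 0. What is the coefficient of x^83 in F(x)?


1/(1 - x) = sum_{k>=0} x^k. Integrating termwise and using F(0) = 0 gives
F(x) = sum_{k>=0} x^(k+1) / (k+1) = sum_{m>=1} x^m / m = -ln(1 - x).
So the coefficient of x^83 is 1/83 = 1/83.

1/83


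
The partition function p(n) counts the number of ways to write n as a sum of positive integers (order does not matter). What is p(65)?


Using the generating function prod_{k>=1} 1/(1-x^k), we compute p(65).
By dynamic programming over parts 1 through 65:
p(65) = 2012558

2012558


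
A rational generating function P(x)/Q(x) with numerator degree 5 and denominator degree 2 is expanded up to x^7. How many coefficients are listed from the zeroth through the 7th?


Expanding up to x^7 gives the coefficients for x^0, x^1, ..., x^7.
That is 7 + 1 = 8 coefficients in total.

8


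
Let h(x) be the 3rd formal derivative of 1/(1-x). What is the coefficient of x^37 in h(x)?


Differentiating 3 times: d^3/dx^3 [1/(1-x)] = 3!/(1-x)^4.
The expansion 1/(1-x)^4 = sum_{k>=0} C(k+3, 3) x^k, so the coefficient of x^n in 3!/(1-x)^4 is 3! * C(n+3, 3).
For n = 37: 6 * C(40, 3) = 6 * 9880 = 59280

59280


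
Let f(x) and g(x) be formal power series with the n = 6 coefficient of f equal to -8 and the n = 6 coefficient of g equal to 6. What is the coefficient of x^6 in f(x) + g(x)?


Addition of formal power series is termwise.
The coefficient of x^6 in f + g = -8 + 6
= -2

-2


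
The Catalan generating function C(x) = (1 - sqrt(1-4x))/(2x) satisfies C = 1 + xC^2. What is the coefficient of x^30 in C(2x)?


Substituting x -> 2x scales the n-th coefficient by 2^n, so [x^30] C(2x) = 2^30 * C_30.
C_30 = C(2*30, 30)/(31) = 118264581564861424/31 = 3814986502092304.
So 2^30 * 3814986502092304 = 1073741824 * 3814986502092304 = 4096310565291970313322496.

4096310565291970313322496


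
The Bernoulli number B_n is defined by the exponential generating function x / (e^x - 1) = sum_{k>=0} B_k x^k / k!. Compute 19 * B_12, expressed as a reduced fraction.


Bernoulli numbers can also be computed recursively via B_0 = 1 and sum_{j=0}^{m} C(m+1, j) B_j = 0 for m >= 1. Odd-index Bernoulli numbers vanish for k >= 3.
Computing B_12 = -691/2730, so 19 * B_12 = 19 * -691/2730 = -13129/2730.

-13129/2730


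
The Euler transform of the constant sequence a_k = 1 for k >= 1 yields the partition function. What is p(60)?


The Euler transform converts the sequence a_k = 1 into the number of integer partitions.
Using the recurrence or dynamic programming:
p(60) = 966467

966467


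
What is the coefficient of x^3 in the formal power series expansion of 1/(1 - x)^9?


The negative binomial / multiset identity is
1/(1 - x)^r = sum_{k>=0} C(k + r - 1, r - 1) x^k.
Here r = 9 and k = 3, so the coefficient is
C(3 + 8, 8) = C(11, 8)
= 165

165


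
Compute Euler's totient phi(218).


phi(n) counts integers in [1, n] coprime to n. Using the multiplicative formula phi(n) = n * prod_{p | n} (1 - 1/p):
218 = 2 * 109, so
phi(218) = 218 * (1 - 1/2) * (1 - 1/109) = 108.

108


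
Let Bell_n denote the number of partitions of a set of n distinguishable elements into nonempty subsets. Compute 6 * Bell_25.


Bell_25 can be computed from the Bell triangle or from Dobinski's identity Bell_n = (1/e) * sum_{k>=0} k^n / k!.
Computing Bell_25 = 4638590332229999353.
Then 6 * 4638590332229999353 = 27831541993379996118.

27831541993379996118


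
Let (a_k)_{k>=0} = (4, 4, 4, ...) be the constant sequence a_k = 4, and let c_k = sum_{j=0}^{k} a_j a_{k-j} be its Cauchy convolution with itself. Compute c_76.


Since a_j = 4 for all j >= 0, the convolution sum becomes
c_k = sum_{j=0}^{k} 4 * 4 = 16 * (k + 1).
Equivalently, the generating function of (a_k) is 4/(1 - x) and its square is 16/(1 - x)^2 = sum_{k>=0} 16(k + 1) x^k.
For k = 76: 16 * 77 = 1232.

1232


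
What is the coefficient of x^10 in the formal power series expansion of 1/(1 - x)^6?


The expansion 1/(1 - x)^r = sum_{k>=0} C(k + r - 1, r - 1) x^k follows from the multiset / negative-binomial theorem (or from repeated differentiation of the geometric series).
For r = 6 and k = 10:
C(15, 5) = 1307674368000 / (120 * 3628800) = 3003.

3003


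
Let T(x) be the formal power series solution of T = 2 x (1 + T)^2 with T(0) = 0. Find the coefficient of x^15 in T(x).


Apply the Lagrange inversion formula: if T = 2 x * phi(T) with phi(t) = (1 + t)^2, then [x^n] T = 2^n * (1/n) [t^(n-1)] phi(t)^n = 2^n * (1/n) [t^(n-1)] (1 + t)^(2n) = 2^n * (1/n) C(2n, n-1).
Using the identity C(2n, n-1) = C(2n, n) * n / (n+1), the unscaled factor equals C(2n, n) / (n+1) = C_n, the n-th Catalan number.
For n = 15: C_15 = C(30, 15) / 16 = 155117520/16 = 9694845.
With the 2^15 = 32768 factor, the coefficient is 32768 * 9694845 = 317680680960.

317680680960
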